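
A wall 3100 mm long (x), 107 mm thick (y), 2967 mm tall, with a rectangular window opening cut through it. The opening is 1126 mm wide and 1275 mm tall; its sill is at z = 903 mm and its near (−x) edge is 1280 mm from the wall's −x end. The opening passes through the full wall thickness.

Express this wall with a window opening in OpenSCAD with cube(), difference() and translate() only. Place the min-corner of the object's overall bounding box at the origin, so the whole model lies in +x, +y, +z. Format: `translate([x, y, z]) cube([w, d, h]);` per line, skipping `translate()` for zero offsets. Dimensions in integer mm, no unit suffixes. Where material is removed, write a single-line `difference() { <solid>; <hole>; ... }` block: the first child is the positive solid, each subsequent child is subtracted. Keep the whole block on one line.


difference() { cube([3100, 107, 2967]); translate([1280, 0, 903]) cube([1126, 107, 1275]); }


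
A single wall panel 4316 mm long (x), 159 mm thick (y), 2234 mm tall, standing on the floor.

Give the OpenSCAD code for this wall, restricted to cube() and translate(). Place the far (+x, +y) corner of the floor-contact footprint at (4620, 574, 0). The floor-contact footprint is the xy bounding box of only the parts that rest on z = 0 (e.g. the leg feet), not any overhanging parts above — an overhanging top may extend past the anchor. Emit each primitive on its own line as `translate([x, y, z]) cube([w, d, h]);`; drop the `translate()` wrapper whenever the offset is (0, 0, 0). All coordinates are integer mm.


translate([304, 415, 0]) cube([4316, 159, 2234]);


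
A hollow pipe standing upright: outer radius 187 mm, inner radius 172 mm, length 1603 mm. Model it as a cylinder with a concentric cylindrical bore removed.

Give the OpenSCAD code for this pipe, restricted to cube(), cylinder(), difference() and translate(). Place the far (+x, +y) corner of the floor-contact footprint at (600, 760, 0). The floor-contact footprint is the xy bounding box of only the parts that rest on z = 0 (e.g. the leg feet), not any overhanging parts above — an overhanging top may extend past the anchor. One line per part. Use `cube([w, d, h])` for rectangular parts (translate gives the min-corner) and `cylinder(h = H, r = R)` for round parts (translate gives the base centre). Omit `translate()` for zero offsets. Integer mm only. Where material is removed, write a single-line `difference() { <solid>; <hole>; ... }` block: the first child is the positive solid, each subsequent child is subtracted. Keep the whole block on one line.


difference() { translate([413, 573, 0]) cylinder(h = 1603, r = 187); translate([413, 573, 0]) cylinder(h = 1603, r = 172); }


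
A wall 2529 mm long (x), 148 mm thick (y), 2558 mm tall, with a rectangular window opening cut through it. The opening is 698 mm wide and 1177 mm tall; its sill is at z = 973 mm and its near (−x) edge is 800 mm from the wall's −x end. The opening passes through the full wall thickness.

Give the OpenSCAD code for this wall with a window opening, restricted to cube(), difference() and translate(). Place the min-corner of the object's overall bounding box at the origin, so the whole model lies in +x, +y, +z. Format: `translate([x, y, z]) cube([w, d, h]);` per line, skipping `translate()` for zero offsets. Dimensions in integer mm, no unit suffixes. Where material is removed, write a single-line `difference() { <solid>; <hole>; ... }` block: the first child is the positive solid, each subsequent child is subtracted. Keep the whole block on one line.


difference() { cube([2529, 148, 2558]); translate([800, 0, 973]) cube([698, 148, 1177]); }


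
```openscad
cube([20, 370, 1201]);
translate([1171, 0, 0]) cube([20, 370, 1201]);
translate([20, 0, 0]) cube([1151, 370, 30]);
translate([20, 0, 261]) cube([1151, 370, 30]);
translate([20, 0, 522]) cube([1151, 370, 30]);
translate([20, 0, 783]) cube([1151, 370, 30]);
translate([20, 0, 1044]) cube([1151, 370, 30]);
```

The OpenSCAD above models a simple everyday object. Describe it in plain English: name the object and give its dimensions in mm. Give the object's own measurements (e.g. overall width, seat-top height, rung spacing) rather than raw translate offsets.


An open bookshelf. Two side panels, each 20 mm thick, 370 mm deep and 1201 mm tall, stand 1191 mm apart (outside-to-outside). Between them sit 5 shelves, each 30 mm thick and 370 mm deep, spanning the full gap between the sides. The bottom shelf rests on the floor (its underside at z = 0) and the clear gap between one shelf's top and the next shelf's underside is 231 mm.


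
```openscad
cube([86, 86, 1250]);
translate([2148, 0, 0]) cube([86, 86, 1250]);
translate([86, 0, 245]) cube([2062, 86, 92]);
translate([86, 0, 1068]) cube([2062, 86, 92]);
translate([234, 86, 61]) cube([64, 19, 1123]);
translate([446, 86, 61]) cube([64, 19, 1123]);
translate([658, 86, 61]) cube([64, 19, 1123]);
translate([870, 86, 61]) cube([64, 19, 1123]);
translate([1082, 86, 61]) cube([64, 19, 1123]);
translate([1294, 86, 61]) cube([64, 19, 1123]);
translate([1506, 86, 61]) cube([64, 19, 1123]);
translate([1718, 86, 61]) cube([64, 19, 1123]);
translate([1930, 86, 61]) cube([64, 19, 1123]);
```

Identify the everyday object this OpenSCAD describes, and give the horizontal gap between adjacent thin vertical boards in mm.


A fence section. The picket gap is 148 mm.

Two posts, two rails, 9 pickets — a fence section. Span 2062 mm holds 9 pickets of 64 mm with 10 equal gaps: ⌊(2062 − 9·64) / 10⌋ = 148 mm.


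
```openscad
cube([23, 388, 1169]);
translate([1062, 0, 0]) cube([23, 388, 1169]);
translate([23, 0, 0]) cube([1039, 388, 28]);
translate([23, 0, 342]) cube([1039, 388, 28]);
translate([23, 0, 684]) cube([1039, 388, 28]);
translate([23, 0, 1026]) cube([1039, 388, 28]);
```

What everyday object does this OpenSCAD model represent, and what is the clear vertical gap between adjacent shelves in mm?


A bookshelf. The clear shelf gap is 314 mm.

Two tall side panels with 4 horizontal boards between them — a bookshelf. The first two shelf undersides are at z = 0 and z = 342; with shelf thickness 28, the clear gap is 342 − 0 − 28 = 314 mm.


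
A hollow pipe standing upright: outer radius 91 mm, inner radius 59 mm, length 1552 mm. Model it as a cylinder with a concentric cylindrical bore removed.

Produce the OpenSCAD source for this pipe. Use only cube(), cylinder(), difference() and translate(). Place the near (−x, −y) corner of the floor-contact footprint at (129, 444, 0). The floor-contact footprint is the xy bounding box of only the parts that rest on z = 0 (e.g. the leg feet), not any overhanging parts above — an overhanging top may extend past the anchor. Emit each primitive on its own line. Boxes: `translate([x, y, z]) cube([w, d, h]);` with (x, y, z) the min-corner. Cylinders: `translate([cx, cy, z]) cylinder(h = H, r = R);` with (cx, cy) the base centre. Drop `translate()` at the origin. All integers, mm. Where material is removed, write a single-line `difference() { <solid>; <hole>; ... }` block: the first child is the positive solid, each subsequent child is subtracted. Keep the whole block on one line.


difference() { translate([220, 535, 0]) cylinder(h = 1552, r = 91); translate([220, 535, 0]) cylinder(h = 1552, r = 59); }


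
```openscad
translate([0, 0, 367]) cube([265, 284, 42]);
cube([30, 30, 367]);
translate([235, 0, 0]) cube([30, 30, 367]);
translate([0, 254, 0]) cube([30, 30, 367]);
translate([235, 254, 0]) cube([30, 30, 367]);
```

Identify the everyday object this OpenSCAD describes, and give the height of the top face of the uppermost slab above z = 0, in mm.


A stool. The seat height is 409 mm.

A 265×284×42 slab at z = 367 on four corner posts — a stool. The seat top is 367 + 42 = 409 mm.


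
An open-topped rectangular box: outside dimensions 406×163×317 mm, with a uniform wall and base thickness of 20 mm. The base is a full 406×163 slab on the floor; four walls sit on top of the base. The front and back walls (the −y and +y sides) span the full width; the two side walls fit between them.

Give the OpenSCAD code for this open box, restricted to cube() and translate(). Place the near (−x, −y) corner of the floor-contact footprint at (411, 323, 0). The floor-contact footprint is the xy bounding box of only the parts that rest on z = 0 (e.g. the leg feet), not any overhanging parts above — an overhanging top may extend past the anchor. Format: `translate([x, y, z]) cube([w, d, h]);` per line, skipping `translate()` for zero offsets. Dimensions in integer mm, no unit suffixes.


translate([411, 323, 0]) cube([406, 163, 20]);
translate([411, 323, 20]) cube([406, 20, 297]);
translate([411, 466, 20]) cube([406, 20, 297]);
translate([411, 343, 20]) cube([20, 123, 297]);
translate([797, 343, 20]) cube([20, 123, 297]);


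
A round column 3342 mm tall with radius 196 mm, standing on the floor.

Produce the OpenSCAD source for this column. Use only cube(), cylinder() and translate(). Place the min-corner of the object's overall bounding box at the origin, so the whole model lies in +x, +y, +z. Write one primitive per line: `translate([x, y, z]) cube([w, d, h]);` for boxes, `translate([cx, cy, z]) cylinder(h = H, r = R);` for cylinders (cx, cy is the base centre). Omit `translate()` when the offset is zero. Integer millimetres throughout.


translate([196, 196, 0]) cylinder(h = 3342, r = 196);


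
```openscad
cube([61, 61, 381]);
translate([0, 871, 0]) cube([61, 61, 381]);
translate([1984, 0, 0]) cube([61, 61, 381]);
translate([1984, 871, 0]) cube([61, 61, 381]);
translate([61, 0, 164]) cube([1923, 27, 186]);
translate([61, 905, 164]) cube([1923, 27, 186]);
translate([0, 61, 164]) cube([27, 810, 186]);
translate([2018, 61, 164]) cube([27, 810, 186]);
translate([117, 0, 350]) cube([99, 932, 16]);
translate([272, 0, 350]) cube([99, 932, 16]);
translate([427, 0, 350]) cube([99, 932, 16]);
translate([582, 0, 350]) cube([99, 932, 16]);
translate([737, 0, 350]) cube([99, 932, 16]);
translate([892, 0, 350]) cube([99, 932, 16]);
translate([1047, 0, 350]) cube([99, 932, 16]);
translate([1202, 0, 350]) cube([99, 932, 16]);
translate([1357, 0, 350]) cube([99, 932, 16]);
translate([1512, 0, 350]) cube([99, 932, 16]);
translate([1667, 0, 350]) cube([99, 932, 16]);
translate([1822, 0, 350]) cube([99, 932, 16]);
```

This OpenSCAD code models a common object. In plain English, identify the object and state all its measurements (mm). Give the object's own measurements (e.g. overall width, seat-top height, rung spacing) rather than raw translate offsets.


A bed frame 2045 mm long (x) by 932 mm wide (y). Four 61×61 mm corner posts, 381 mm tall, at the corners of the footprint. Four rails of 27 mm thickness and 186 mm height run between adjacent posts with their undersides at z = 164 mm, their outer faces flush with the outside of the frame (the two x-running rails run between the posts' inner faces; the two y-running rails run between the posts' inner faces). 12 slats, each 99 mm wide (x) and 16 mm thick, lie across the top of the two x-running rails, running the full 932 mm width of the frame in y; along x they sit between the end posts with a 56 mm gap after the −x posts and between neighbouring slats, leaving 63 mm before the +x posts.


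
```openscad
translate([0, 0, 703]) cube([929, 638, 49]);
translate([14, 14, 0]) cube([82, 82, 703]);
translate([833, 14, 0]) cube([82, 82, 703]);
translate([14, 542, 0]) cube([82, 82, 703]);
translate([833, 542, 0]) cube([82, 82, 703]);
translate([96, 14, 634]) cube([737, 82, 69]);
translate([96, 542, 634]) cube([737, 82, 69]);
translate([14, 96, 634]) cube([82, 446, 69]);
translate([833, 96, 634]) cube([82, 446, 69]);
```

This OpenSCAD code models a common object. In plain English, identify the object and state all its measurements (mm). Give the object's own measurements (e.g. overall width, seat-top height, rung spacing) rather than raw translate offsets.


A rectangular dining table. The top is 929×638×49 mm with its upper surface at z = 752 mm. It stands on four 82×82 mm square legs, each inset 14 mm from the nearest pair of top edges, running from the floor to the underside of the top. Four apron rails, 82 mm thick and 69 mm tall, run between adjacent legs with their top edges flush with the underside of the top and their outer faces flush with the legs' outer faces.


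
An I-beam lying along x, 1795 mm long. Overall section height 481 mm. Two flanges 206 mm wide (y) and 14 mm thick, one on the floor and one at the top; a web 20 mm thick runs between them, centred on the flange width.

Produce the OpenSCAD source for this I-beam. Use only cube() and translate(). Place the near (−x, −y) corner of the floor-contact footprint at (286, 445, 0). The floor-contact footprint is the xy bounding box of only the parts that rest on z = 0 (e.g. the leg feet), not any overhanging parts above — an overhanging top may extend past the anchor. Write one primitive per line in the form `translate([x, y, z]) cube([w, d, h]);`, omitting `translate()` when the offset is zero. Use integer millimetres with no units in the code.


translate([286, 445, 0]) cube([1795, 206, 14]);
translate([286, 538, 14]) cube([1795, 20, 453]);
translate([286, 445, 467]) cube([1795, 206, 14]);


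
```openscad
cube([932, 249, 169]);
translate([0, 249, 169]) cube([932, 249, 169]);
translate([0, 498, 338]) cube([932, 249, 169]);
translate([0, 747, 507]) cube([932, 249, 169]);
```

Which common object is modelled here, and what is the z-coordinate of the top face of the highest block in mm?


A staircase. The total rise is 676 mm.

4 identical blocks, each offset up and back from the previous — a staircase. Each step is 169 mm tall and there are 4 of them, so the total rise is 4 × 169 = 676 mm.


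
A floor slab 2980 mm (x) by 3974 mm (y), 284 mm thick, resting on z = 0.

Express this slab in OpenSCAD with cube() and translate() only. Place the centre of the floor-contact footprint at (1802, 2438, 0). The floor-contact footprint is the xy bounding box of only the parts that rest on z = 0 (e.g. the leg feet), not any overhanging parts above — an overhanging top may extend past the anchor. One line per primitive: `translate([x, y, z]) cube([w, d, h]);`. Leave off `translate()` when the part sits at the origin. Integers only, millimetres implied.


translate([312, 451, 0]) cube([2980, 3974, 284]);


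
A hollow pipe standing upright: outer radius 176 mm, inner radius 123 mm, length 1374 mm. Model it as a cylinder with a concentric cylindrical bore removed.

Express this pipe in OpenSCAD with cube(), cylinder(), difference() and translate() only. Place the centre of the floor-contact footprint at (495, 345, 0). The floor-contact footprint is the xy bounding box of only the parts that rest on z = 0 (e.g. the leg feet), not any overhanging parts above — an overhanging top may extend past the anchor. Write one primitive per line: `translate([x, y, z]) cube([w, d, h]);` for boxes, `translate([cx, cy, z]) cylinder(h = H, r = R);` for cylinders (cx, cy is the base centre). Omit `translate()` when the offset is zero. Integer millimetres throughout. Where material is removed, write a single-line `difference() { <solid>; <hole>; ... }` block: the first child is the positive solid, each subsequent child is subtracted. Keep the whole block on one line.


difference() { translate([495, 345, 0]) cylinder(h = 1374, r = 176); translate([495, 345, 0]) cylinder(h = 1374, r = 123); }


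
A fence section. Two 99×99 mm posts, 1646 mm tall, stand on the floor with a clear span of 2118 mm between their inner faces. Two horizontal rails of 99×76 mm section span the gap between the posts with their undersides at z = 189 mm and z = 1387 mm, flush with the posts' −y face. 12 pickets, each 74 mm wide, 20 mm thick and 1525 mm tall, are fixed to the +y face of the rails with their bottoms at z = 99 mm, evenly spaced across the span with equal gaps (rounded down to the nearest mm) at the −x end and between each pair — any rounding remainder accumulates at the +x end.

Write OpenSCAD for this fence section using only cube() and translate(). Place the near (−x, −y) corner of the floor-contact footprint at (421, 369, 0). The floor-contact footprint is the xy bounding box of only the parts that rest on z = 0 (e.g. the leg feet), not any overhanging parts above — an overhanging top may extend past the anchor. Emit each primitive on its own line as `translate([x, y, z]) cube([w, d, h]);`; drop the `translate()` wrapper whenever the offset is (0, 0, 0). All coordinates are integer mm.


translate([421, 369, 0]) cube([99, 99, 1646]);
translate([2638, 369, 0]) cube([99, 99, 1646]);
translate([520, 369, 189]) cube([2118, 99, 76]);
translate([520, 369, 1387]) cube([2118, 99, 76]);
translate([614, 468, 99]) cube([74, 20, 1525]);
translate([782, 468, 99]) cube([74, 20, 1525]);
translate([950, 468, 99]) cube([74, 20, 1525]);
translate([1118, 468, 99]) cube([74, 20, 1525]);
translate([1286, 468, 99]) cube([74, 20, 1525]);
translate([1454, 468, 99]) cube([74, 20, 1525]);
translate([1622, 468, 99]) cube([74, 20, 1525]);
translate([1790, 468, 99]) cube([74, 20, 1525]);
translate([1958, 468, 99]) cube([74, 20, 1525]);
translate([2126, 468, 99]) cube([74, 20, 1525]);
translate([2294, 468, 99]) cube([74, 20, 1525]);
translate([2462, 468, 99]) cube([74, 20, 1525]);


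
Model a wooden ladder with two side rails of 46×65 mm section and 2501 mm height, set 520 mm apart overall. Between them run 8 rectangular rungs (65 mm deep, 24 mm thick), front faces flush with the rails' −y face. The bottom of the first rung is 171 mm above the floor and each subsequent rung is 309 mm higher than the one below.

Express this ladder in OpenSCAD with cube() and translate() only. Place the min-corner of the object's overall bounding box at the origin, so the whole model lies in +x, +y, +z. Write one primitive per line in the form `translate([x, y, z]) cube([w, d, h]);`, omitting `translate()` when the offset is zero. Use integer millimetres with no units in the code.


// rung span = 520 - 2*46 = 428
// rung[k] z = 171 + k*309
cube([46, 65, 2501]);
translate([474, 0, 0]) cube([46, 65, 2501]);
translate([46, 0, 171]) cube([428, 65, 24]);
translate([46, 0, 480]) cube([428, 65, 24]);
translate([46, 0, 789]) cube([428, 65, 24]);
translate([46, 0, 1098]) cube([428, 65, 24]);
translate([46, 0, 1407]) cube([428, 65, 24]);
translate([46, 0, 1716]) cube([428, 65, 24]);
translate([46, 0, 2025]) cube([428, 65, 24]);
translate([46, 0, 2334]) cube([428, 65, 24]);


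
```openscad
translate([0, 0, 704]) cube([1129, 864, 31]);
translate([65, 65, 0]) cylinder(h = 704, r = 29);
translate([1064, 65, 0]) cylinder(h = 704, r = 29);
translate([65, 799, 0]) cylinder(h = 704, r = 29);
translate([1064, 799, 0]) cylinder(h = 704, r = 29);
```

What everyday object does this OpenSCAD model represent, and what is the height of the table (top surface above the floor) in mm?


A table. The table height is 735 mm.

A 1129×864×31 slab sits at z = 704 on four Ø58 mm round legs — a table. The top surface is at 704 + 31 = 735 mm.


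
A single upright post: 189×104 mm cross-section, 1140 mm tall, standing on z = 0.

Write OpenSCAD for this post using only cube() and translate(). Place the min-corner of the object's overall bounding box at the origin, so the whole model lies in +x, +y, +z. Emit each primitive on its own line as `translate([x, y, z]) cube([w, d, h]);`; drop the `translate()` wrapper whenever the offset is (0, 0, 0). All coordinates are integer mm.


cube([189, 104, 1140]);


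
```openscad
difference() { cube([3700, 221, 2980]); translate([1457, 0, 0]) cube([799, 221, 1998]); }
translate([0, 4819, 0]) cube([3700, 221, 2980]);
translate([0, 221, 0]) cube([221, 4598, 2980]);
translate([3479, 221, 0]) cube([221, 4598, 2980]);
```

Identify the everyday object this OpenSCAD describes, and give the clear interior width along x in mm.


A single room. The interior width is 3258 mm.

Four walls enclosing a rectangle with a door in the front wall — a room. Outside width 3700 minus two 221 mm walls gives 3258 mm.


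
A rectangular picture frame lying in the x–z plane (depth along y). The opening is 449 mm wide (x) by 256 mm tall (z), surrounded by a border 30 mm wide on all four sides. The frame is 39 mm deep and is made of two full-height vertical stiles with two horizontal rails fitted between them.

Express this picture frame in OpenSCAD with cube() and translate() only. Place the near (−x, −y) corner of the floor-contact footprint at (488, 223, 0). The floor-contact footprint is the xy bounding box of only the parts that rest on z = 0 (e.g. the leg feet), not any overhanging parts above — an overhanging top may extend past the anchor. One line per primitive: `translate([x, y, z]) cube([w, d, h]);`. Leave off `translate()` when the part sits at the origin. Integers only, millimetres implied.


translate([488, 223, 0]) cube([30, 39, 316]);
translate([967, 223, 0]) cube([30, 39, 316]);
translate([518, 223, 0]) cube([449, 39, 30]);
translate([518, 223, 286]) cube([449, 39, 30]);


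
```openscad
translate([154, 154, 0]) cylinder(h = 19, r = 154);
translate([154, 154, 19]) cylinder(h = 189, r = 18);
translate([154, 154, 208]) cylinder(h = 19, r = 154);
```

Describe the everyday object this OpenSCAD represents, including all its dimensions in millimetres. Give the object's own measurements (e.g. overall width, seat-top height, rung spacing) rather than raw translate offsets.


A spool: two coaxial disc flanges of radius 154 mm and thickness 19 mm, joined by a core cylinder of radius 18 mm and height 189 mm. The lower flange rests on z = 0 and the three cylinders share a vertical axis.


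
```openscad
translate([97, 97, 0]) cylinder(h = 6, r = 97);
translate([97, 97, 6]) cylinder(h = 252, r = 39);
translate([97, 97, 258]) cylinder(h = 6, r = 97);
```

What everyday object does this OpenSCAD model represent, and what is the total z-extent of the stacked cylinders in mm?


A spool. The overall height is 264 mm.

Three coaxial cylinders, large–small–large — a spool. Two 6 mm flanges and a 252 mm core give 6 + 252 + 6 = 264 mm.


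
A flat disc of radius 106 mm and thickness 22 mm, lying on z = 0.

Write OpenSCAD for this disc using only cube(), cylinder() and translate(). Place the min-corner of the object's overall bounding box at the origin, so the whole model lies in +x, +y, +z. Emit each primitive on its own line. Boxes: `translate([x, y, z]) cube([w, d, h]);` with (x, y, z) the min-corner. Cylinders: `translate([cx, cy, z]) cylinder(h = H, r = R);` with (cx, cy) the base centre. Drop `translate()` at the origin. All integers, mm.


translate([106, 106, 0]) cylinder(h = 22, r = 106);


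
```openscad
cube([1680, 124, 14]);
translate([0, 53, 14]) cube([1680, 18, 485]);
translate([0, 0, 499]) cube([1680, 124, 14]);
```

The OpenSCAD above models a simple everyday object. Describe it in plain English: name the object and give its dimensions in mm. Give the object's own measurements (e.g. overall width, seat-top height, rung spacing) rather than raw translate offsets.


An I-beam lying along x, 1680 mm long. Overall section height 513 mm. Two flanges 124 mm wide (y) and 14 mm thick, one on the floor and one at the top; a web 18 mm thick runs between them, centred on the flange width.


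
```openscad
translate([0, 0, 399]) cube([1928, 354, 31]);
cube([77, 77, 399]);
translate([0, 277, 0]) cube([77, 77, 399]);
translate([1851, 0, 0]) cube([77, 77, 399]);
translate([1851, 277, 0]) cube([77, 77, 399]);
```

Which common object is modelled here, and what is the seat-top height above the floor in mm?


A bench. The seat-top height is 430 mm.

A long slab on four corner posts — a bench. The slab sits at z = 399 with thickness 31, so the top is 399 + 31 = 430 mm.


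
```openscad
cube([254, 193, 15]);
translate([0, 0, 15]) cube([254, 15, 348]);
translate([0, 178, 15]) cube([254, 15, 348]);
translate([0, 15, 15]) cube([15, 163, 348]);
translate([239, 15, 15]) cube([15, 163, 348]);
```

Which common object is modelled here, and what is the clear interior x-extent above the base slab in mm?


An open box. The internal width is 224 mm.

A 254×193 base slab with four walls standing on it — an open box. The base is 254 mm wide and the walls are 15 mm thick, so the internal width is 254 − 2 × 15 = 224 mm.


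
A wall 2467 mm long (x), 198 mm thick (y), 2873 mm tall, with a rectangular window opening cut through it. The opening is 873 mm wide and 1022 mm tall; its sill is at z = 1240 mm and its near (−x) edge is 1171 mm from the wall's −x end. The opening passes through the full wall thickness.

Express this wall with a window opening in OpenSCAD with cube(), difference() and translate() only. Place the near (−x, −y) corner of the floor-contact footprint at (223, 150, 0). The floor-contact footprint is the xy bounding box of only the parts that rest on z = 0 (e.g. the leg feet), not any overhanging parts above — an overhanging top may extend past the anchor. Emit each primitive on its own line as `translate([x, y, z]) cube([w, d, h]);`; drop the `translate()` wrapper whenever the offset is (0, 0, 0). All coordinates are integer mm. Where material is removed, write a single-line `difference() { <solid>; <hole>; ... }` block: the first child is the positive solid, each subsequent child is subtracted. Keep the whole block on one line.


difference() { translate([223, 150, 0]) cube([2467, 198, 2873]); translate([1394, 150, 1240]) cube([873, 198, 1022]); }


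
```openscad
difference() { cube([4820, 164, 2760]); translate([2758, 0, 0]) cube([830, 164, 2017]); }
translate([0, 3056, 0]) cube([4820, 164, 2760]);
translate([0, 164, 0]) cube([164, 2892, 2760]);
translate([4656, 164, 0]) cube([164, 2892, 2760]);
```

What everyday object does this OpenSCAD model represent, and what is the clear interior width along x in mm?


A single room. The interior width is 4492 mm.

Four walls enclosing a rectangle with a door in the front wall — a room. Outside width 4820 minus two 164 mm walls gives 4492 mm.


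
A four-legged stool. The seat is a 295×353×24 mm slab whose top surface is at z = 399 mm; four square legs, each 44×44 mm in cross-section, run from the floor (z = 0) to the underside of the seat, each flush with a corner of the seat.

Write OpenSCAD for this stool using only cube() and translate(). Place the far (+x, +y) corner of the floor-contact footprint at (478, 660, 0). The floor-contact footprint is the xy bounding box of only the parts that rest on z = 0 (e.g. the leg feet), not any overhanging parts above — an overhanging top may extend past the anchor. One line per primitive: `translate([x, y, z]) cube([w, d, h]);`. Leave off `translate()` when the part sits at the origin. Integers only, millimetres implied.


translate([183, 307, 375]) cube([295, 353, 24]);
translate([183, 307, 0]) cube([44, 44, 375]);
translate([434, 307, 0]) cube([44, 44, 375]);
translate([183, 616, 0]) cube([44, 44, 375]);
translate([434, 616, 0]) cube([44, 44, 375]);


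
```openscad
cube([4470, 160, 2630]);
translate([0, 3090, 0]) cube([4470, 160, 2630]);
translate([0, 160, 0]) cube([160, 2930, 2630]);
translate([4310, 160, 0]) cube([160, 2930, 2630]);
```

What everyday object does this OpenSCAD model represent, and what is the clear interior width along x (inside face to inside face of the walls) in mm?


A house (or room) frame. The interior width is 4150 mm.

Four 2630 mm walls enclosing a rectangle with no floor or roof — a room or house frame. Outside width is 4470 mm and wall thickness is 160 mm, so the interior width is 4470 − 2 × 160 = 4150 mm.


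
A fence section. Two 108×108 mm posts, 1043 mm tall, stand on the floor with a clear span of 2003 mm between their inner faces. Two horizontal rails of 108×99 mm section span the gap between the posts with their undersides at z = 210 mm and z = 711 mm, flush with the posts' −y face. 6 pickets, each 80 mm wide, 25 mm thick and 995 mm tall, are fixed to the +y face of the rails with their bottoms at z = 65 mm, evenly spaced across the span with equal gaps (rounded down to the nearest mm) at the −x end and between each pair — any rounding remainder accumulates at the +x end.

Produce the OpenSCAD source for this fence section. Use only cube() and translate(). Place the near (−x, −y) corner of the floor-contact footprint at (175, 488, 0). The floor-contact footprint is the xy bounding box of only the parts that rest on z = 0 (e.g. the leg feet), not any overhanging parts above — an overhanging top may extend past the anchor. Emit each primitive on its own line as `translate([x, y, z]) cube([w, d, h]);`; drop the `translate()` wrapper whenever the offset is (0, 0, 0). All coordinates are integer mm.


translate([175, 488, 0]) cube([108, 108, 1043]);
translate([2286, 488, 0]) cube([108, 108, 1043]);
translate([283, 488, 210]) cube([2003, 108, 99]);
translate([283, 488, 711]) cube([2003, 108, 99]);
translate([500, 596, 65]) cube([80, 25, 995]);
translate([797, 596, 65]) cube([80, 25, 995]);
translate([1094, 596, 65]) cube([80, 25, 995]);
translate([1391, 596, 65]) cube([80, 25, 995]);
translate([1688, 596, 65]) cube([80, 25, 995]);
translate([1985, 596, 65]) cube([80, 25, 995]);


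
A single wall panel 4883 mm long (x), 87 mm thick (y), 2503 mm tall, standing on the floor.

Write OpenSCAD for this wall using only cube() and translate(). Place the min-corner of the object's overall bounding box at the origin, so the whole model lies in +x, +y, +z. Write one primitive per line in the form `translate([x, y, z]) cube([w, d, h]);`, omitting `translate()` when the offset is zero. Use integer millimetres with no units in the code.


cube([4883, 87, 2503]);


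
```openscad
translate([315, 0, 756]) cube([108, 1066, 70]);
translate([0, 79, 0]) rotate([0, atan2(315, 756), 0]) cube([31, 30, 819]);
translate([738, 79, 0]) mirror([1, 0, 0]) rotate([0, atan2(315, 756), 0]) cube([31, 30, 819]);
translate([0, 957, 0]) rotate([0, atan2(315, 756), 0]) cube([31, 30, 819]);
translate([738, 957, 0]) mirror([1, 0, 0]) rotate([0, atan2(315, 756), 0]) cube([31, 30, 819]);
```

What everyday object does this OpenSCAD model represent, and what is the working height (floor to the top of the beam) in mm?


A sawhorse. The overall height is 826 mm.

A beam across two mirrored pairs of raked legs — a sawhorse. The beam's underside is at z = 756 (matching the legs' vertical rise in atan2(315, 756)) and the beam is 70 mm tall, so its top is at 756 + 70 = 826 mm. The raked legs top out at the beam's underside, so that is the highest point.


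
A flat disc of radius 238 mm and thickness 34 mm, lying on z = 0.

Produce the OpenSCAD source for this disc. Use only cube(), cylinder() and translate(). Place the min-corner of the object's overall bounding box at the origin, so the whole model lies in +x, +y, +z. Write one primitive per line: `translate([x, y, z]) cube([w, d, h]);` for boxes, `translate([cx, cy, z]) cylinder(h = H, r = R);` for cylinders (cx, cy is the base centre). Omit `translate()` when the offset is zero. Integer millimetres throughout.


translate([238, 238, 0]) cylinder(h = 34, r = 238);


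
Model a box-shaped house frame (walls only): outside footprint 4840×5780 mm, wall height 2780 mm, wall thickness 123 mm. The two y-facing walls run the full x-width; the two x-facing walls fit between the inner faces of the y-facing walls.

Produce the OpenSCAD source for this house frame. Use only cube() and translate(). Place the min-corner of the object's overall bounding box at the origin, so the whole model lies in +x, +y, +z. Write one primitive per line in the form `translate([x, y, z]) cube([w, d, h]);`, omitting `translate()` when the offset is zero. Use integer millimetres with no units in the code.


cube([4840, 123, 2780]);
translate([0, 5657, 0]) cube([4840, 123, 2780]);
translate([0, 123, 0]) cube([123, 5534, 2780]);
translate([4717, 123, 0]) cube([123, 5534, 2780]);


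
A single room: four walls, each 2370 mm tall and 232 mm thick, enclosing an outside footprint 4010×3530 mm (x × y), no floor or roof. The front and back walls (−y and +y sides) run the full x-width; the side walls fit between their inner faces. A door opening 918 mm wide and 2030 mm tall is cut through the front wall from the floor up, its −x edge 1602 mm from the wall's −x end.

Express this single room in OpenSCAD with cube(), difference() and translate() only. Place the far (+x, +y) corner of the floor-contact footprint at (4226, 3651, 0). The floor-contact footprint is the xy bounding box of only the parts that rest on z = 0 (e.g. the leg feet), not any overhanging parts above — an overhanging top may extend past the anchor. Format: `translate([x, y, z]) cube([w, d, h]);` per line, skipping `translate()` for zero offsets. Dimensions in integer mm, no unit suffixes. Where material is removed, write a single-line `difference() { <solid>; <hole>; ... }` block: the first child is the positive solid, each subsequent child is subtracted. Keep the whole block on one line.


difference() { translate([216, 121, 0]) cube([4010, 232, 2370]); translate([1818, 121, 0]) cube([918, 232, 2030]); }
translate([216, 3419, 0]) cube([4010, 232, 2370]);
translate([216, 353, 0]) cube([232, 3066, 2370]);
translate([3994, 353, 0]) cube([232, 3066, 2370]);


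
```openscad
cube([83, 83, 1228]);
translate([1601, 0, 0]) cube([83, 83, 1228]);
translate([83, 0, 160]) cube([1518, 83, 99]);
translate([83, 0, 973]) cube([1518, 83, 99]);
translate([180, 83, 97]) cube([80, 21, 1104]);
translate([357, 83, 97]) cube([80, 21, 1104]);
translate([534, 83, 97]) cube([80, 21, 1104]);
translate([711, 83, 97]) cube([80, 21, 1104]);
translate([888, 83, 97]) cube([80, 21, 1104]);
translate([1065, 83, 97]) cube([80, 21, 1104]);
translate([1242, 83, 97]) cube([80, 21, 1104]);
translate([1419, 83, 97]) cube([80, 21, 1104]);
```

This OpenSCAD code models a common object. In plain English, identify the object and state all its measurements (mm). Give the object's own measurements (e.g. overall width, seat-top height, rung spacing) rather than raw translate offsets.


A fence section. Two 83×83 mm posts, 1228 mm tall, stand on the floor with a clear span of 1518 mm between their inner faces. Two horizontal rails of 83×99 mm section span the gap between the posts with their undersides at z = 160 mm and z = 973 mm, flush with the posts' −y face. 8 pickets, each 80 mm wide, 21 mm thick and 1104 mm tall, are fixed to the +y face of the rails with their bottoms at z = 97 mm, spaced across the span with a 97 mm gap after the −x post and between neighbouring pickets, with 102 mm left before the +x post.


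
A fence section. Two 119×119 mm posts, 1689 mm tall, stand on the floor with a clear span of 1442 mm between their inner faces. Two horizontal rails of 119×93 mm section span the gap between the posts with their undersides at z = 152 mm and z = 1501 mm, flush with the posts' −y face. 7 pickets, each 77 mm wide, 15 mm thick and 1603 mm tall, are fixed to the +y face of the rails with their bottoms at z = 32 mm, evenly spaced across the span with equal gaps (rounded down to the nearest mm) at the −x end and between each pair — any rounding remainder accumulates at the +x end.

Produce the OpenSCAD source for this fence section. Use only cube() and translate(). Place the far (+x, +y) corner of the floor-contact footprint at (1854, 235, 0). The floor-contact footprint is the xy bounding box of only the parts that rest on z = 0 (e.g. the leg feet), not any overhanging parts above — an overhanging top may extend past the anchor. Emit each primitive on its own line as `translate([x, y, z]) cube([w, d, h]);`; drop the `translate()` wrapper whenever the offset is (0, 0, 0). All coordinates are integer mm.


translate([174, 116, 0]) cube([119, 119, 1689]);
translate([1735, 116, 0]) cube([119, 119, 1689]);
translate([293, 116, 152]) cube([1442, 119, 93]);
translate([293, 116, 1501]) cube([1442, 119, 93]);
translate([405, 235, 32]) cube([77, 15, 1603]);
translate([594, 235, 32]) cube([77, 15, 1603]);
translate([783, 235, 32]) cube([77, 15, 1603]);
translate([972, 235, 32]) cube([77, 15, 1603]);
translate([1161, 235, 32]) cube([77, 15, 1603]);
translate([1350, 235, 32]) cube([77, 15, 1603]);
translate([1539, 235, 32]) cube([77, 15, 1603]);


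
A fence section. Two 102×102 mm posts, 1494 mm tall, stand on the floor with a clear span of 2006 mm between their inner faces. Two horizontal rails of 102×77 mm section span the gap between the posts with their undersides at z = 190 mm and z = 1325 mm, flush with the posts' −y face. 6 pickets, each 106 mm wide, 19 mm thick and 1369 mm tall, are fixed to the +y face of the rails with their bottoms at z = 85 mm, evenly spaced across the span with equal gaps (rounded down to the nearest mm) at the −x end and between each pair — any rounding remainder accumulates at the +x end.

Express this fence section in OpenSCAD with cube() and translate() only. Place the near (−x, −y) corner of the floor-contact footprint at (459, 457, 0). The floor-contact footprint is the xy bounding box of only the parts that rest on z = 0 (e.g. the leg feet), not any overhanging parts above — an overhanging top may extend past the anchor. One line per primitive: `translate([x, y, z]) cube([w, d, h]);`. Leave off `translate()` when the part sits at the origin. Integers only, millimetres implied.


translate([459, 457, 0]) cube([102, 102, 1494]);
translate([2567, 457, 0]) cube([102, 102, 1494]);
translate([561, 457, 190]) cube([2006, 102, 77]);
translate([561, 457, 1325]) cube([2006, 102, 77]);
translate([756, 559, 85]) cube([106, 19, 1369]);
translate([1057, 559, 85]) cube([106, 19, 1369]);
translate([1358, 559, 85]) cube([106, 19, 1369]);
translate([1659, 559, 85]) cube([106, 19, 1369]);
translate([1960, 559, 85]) cube([106, 19, 1369]);
translate([2261, 559, 85]) cube([106, 19, 1369]);


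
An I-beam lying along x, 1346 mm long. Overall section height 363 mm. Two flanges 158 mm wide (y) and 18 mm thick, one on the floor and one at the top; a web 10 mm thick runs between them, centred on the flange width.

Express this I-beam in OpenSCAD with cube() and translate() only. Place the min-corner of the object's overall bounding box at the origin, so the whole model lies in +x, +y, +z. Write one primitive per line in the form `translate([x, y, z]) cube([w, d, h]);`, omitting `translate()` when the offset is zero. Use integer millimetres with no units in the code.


cube([1346, 158, 18]);
translate([0, 74, 18]) cube([1346, 10, 327]);
translate([0, 0, 345]) cube([1346, 158, 18]);


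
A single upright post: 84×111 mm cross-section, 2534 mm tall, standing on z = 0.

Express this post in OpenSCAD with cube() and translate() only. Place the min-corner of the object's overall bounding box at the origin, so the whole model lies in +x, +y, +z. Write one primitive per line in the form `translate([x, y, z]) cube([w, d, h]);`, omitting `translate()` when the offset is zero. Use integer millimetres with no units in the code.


cube([84, 111, 2534]);


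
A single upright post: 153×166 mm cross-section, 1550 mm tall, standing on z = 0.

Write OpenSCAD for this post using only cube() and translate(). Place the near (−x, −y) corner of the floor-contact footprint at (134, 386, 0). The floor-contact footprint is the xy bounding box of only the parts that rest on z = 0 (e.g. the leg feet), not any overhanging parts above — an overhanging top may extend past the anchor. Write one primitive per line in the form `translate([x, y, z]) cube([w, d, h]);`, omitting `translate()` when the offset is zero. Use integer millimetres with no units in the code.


translate([134, 386, 0]) cube([153, 166, 1550]);


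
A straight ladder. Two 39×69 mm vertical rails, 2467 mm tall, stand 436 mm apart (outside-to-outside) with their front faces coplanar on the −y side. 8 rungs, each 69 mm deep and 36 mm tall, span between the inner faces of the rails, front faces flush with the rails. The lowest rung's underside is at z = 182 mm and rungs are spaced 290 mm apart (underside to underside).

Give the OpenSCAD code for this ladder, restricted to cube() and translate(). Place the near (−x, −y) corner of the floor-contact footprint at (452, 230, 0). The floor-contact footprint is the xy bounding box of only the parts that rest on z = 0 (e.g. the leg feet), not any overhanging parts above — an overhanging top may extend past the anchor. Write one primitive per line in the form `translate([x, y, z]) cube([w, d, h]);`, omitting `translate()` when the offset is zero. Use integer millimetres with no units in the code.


translate([452, 230, 0]) cube([39, 69, 2467]);
translate([849, 230, 0]) cube([39, 69, 2467]);
translate([491, 230, 182]) cube([358, 69, 36]);
translate([491, 230, 472]) cube([358, 69, 36]);
translate([491, 230, 762]) cube([358, 69, 36]);
translate([491, 230, 1052]) cube([358, 69, 36]);
translate([491, 230, 1342]) cube([358, 69, 36]);
translate([491, 230, 1632]) cube([358, 69, 36]);
translate([491, 230, 1922]) cube([358, 69, 36]);
translate([491, 230, 2212]) cube([358, 69, 36]);
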